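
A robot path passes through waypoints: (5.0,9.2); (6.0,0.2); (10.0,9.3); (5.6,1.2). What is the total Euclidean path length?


Segment lengths:
  seg1 = sqrt((1.0)^2 + (-9.0)^2) = 9.0554
  seg2 = sqrt((4.0)^2 + (9.1)^2) = 9.9403
  seg3 = sqrt((-4.4)^2 + (-8.1)^2) = 9.2179
Total = 28.2136


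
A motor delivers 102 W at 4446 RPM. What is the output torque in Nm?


omega = 4446 * 2*pi/60 = 465.584 rad/s
tau = P / omega = 102 / 465.584
= 0.2191 Nm


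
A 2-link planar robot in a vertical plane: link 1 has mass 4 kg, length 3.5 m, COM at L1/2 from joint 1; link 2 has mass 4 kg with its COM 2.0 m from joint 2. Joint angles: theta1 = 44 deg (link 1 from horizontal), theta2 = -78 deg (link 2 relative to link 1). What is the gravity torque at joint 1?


Horizontal distance from joint 1 to link-1 COM:
  x_c1 = (L1/2)*cos(t1) = 1.75 * 0.7193 = 1.2588 m
Horizontal distance from joint 1 to link-2 COM:
  x_c2 = L1*cos(t1) + Lc2*cos(t1+t2)
       = 3.5*0.7193 + 2.0*0.829 = 4.1758 m
tau1 = m1*g*x_c1 + m2*g*x_c2
     = 4*9.81*1.2588 + 4*9.81*4.1758
     = 49.3971 + 163.857
     = 213.2541 Nm


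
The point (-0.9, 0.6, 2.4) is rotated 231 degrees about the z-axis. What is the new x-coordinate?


Rotation about z-axis: x' = x*cos(theta) - y*sin(theta)
= -0.9 * -0.6293 - 0.6 * -0.7771
= 1.0327


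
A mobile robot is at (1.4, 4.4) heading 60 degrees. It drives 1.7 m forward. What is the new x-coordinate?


x_new = x0 + d*cos(theta)
= 1.4 + 1.7*cos(60)
= 1.4 + 0.85
= 2.25


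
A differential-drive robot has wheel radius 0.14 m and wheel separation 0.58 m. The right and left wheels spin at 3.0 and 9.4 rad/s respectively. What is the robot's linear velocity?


vR = r*wR = 0.14*3.0 = 0.42 m/s
vL = r*wL = 0.14*9.4 = 1.316 m/s
v = (vR+vL)/2 = 0.868 m/s
omega = (vR-vL)/L = -1.5448 rad/s
linear velocity = 0.868 m/s


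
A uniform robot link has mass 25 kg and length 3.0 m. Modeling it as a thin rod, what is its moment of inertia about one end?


I = (1/3) * m * L^2
= (1/3) * 25 * 3.0^2
= 0.333333 * 25 * 9.0
= 75.0 kg*m^2


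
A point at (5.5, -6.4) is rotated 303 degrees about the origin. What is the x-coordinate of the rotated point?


x' = x*cos(theta) - y*sin(theta)
cos(303 deg) = 0.5446, sin(303 deg) = -0.8387
x' = 5.5 * 0.5446 - -6.4 * -0.8387
= 2.9955 - 5.3675
= -2.372


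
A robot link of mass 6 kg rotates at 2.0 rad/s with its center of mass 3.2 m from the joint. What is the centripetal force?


F = m * omega^2 * r
= 6 * 2.0^2 * 3.2
= 6 * 4.0 * 3.2
= 76.8 N


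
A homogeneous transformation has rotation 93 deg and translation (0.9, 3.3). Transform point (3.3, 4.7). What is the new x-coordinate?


x' = cos(theta)*px - sin(theta)*py + tx
= -0.0523*3.3 - 0.9986*4.7 + 0.9
= -3.9663


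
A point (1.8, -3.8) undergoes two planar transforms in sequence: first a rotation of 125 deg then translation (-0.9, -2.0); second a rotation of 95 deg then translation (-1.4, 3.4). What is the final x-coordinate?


After transform 1:
x1 = cos(125)*1.8 - sin(125)*-3.8 + -0.9 = 1.1803
y1 = sin(125)*1.8 + cos(125)*-3.8 + -2.0 = 1.6541
After transform 2:
x2 = cos(95)*1.1803 - sin(95)*1.6541 + -1.4
= -3.1506


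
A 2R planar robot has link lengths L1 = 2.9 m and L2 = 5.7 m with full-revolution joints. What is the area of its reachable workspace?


r_max = L1 + L2 = 8.6 m
r_min = |L1 - L2| = 2.8 m
Area = pi*(r_max^2 - r_min^2)
= pi*(73.96 - 7.84)
= pi * 66.12
= 207.7221 m^2


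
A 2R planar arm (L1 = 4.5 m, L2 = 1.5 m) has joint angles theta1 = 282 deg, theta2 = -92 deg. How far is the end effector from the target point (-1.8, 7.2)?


End effector via forward kinematics:
x = L1*cos(t1) + L2*cos(t1+t2) = -0.5416
y = L1*sin(t1) + L2*sin(t1+t2) = -4.6621
Distance to target:
d = sqrt((-1.8 - -0.5416)^2 + (7.2 - -4.6621)^2)
= sqrt(1.5835 + 140.7103)
= 11.9287 m


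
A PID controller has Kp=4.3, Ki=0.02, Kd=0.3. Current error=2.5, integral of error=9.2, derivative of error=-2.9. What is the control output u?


u = Kp*e + Ki*int(e) + Kd*de/dt
= 4.3*2.5 + 0.02*9.2 + 0.3*(-2.9)
= 10.75 + 0.184 + -0.87
= 10.064


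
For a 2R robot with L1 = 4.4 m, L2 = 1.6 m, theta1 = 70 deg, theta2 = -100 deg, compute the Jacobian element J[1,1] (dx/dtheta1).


J[1,1] = -L1*sin(t1) - L2*sin(t1+t2)
= -4.4*sin(70) - 1.6*sin(-30)
= -3.3346


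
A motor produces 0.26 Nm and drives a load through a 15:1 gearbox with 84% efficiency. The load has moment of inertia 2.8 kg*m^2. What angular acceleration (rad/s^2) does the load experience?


tau_out = tau_motor * N * eta
= 0.26 * 15 * 0.84 = 3.276 Nm
alpha = tau_out / I = 3.276 / 2.8
= 1.17 rad/s^2


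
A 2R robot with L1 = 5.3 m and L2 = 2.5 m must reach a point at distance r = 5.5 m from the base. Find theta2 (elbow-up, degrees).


cos(theta2) = (r^2 - L1^2 - L2^2) / (2*L1*L2)
cos(theta2) = (30.25 - 28.09 - 6.25) / 26.5
cos(theta2) = -0.15434
theta2 = 98.8785 degrees


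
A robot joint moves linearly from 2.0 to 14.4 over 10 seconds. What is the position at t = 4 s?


s = t/T = 4/10 = 0.4
p(t) = p0 + (pf-p0)*s
= 2.0 + (14.4 - 2.0) * 0.4
= 6.96


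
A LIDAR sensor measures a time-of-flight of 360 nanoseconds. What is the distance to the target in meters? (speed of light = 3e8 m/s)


tof = 360 ns = 3.6e-07 s
dist = c * tof / 2
= 3e8 * 3.6e-07 / 2
= 54.0 m


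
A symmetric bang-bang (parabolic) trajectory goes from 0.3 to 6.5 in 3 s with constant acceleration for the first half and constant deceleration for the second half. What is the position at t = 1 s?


Symmetric rest-to-rest: each phase covers (pf-p0)/2 in time T/2. 0.5*a*(T/2)^2 = (pf-p0)/2 => a = 4*(pf-p0)/T^2
a = 4*(6.5-0.3)/3^2 = 2.7556
t = 1 is in the acceleration phase (t <= T/2).
p = p0 + 0.5*a*t^2 = 0.3 + 0.5*2.7556*1^2
= 1.6778


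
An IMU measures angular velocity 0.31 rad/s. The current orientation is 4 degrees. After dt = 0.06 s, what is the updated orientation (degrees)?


delta_theta = w * dt = 0.31 * 0.06 = 0.0186 rad
= 1.0657 deg
theta_new = 4 + 1.0657 = 5.0657 deg


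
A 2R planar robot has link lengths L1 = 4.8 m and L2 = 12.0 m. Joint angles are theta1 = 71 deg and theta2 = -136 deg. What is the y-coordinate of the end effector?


Convert angles to radians: theta1 = 1.2392, theta2 = -2.3736
y = L1*sin(theta1) + L2*sin(theta1+theta2)
y = 4.5385 + -10.8757
y = -6.3372


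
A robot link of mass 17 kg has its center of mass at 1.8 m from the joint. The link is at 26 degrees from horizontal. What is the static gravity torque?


tau = m*g*L*cos(angle)
= 17 * 9.81 * 1.8 * cos(26 deg)
= 17 * 9.81 * 1.8 * 0.8988
= 269.8054 Nm


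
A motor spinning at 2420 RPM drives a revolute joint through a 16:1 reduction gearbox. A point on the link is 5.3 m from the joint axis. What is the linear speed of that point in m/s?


omega_motor = 2420 * 2*pi/60 = 253.4218 rad/s
omega_joint = omega_motor / 16 = 15.8389 rad/s
v = omega_joint * r = 15.8389 * 5.3
= 83.946 m/s


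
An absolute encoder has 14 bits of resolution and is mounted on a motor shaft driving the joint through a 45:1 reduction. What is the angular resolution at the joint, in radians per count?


counts = 2^14 = 16384
effective counts at joint = 16384 * 45 = 737280
resolution = 2*pi / 737280
= 8.5221e-06 rad/count


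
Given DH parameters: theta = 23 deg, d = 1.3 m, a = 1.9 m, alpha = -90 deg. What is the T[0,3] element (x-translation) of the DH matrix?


T[0,3] = a * cos(theta)
= 1.9 * cos(23 deg)
= 1.9 * 0.9205
= 1.749


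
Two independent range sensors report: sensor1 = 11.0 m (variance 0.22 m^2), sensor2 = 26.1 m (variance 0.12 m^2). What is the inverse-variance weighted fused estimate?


w1 = (1/var1) / (1/var1 + 1/var2)
   = 4.5455 / (4.5455 + 8.3333) = 0.3529
w2 = 1 - w1 = 0.6471
fused = w1*s1 + w2*s2 = 3.8824 + 16.8882
= 20.7706 m


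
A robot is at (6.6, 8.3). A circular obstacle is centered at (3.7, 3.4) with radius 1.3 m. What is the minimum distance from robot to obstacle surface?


center_dist = sqrt((6.6-3.7)^2 + (8.3-3.4)^2)
= sqrt(8.41 + 24.01)
= 5.6939
min_dist = center_dist - radius = 5.6939 - 1.3 = 4.3939 m


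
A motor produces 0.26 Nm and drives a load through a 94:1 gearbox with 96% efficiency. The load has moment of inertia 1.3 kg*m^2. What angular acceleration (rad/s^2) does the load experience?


tau_out = tau_motor * N * eta
= 0.26 * 94 * 0.96 = 23.4624 Nm
alpha = tau_out / I = 23.4624 / 1.3
= 18.048 rad/s^2


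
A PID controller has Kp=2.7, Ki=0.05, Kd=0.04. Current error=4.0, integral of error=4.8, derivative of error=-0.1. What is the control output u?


u = Kp*e + Ki*int(e) + Kd*de/dt
= 2.7*4.0 + 0.05*4.8 + 0.04*(-0.1)
= 10.8 + 0.24 + -0.004
= 11.036


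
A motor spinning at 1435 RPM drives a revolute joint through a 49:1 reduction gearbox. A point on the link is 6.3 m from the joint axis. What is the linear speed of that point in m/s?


omega_motor = 1435 * 2*pi/60 = 150.2728 rad/s
omega_joint = omega_motor / 49 = 3.0668 rad/s
v = omega_joint * r = 3.0668 * 6.3
= 19.3208 m/s


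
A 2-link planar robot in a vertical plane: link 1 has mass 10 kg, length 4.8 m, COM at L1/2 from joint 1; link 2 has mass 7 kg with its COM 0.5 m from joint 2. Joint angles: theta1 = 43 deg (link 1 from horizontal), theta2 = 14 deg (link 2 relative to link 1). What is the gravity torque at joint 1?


Horizontal distance from joint 1 to link-1 COM:
  x_c1 = (L1/2)*cos(t1) = 2.4 * 0.7314 = 1.7552 m
Horizontal distance from joint 1 to link-2 COM:
  x_c2 = L1*cos(t1) + Lc2*cos(t1+t2)
       = 4.8*0.7314 + 0.5*0.5446 = 3.7828 m
tau1 = m1*g*x_c1 + m2*g*x_c2
     = 10*9.81*1.7552 + 7*9.81*3.7828
     = 172.1899 + 259.7661
     = 431.956 Nm


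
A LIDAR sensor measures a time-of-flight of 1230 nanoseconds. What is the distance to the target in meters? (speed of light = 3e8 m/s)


tof = 1230 ns = 1.23e-06 s
dist = c * tof / 2
= 3e8 * 1.23e-06 / 2
= 184.5 m


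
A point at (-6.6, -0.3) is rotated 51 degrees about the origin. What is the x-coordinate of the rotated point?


x' = x*cos(theta) - y*sin(theta)
cos(51 deg) = 0.6293, sin(51 deg) = 0.7771
x' = -6.6 * 0.6293 - -0.3 * 0.7771
= -4.1535 - -0.2331
= -3.9204


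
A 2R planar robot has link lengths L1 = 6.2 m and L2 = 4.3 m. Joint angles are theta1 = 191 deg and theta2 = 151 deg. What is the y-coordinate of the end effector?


Convert angles to radians: theta1 = 3.3336, theta2 = 2.6354
y = L1*sin(theta1) + L2*sin(theta1+theta2)
y = -1.183 + -1.3288
y = -2.5118


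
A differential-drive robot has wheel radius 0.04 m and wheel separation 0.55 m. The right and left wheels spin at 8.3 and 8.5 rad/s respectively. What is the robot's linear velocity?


vR = r*wR = 0.04*8.3 = 0.332 m/s
vL = r*wL = 0.04*8.5 = 0.34 m/s
v = (vR+vL)/2 = 0.336 m/s
omega = (vR-vL)/L = -0.0145 rad/s
linear velocity = 0.336 m/s


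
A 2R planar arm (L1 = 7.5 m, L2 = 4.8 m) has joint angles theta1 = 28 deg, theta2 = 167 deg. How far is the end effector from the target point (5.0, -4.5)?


End effector via forward kinematics:
x = L1*cos(t1) + L2*cos(t1+t2) = 1.9857
y = L1*sin(t1) + L2*sin(t1+t2) = 2.2787
Distance to target:
d = sqrt((5.0 - 1.9857)^2 + (-4.5 - 2.2787)^2)
= sqrt(9.0862 + 45.9508)
= 7.4187 m


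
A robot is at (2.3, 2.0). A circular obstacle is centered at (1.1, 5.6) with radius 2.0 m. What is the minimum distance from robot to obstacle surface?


center_dist = sqrt((2.3-1.1)^2 + (2.0-5.6)^2)
= sqrt(1.44 + 12.96)
= 3.7947
min_dist = center_dist - radius = 3.7947 - 2.0 = 1.7947 m


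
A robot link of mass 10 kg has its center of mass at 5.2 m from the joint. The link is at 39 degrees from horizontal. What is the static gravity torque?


tau = m*g*L*cos(angle)
= 10 * 9.81 * 5.2 * cos(39 deg)
= 10 * 9.81 * 5.2 * 0.7771
= 396.4377 Nm


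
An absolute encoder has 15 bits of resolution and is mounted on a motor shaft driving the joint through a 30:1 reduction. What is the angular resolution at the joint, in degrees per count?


counts = 2^15 = 32768
effective counts at joint = 32768 * 30 = 983040
resolution = 360 / 983040
= 3.6621e-04 deg/count


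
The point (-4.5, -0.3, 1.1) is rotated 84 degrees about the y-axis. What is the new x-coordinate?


Rotation about y-axis: x' = x*cos(theta) + z*sin(theta)
= -4.5 * 0.1045 + 1.1 * 0.9945
= 0.6236


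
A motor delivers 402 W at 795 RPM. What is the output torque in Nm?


omega = 795 * 2*pi/60 = 83.2522 rad/s
tau = P / omega = 402 / 83.2522
= 4.8287 Nm


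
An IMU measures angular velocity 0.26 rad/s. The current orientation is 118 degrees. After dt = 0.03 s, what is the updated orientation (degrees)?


delta_theta = w * dt = 0.26 * 0.03 = 0.0078 rad
= 0.4469 deg
theta_new = 118 + 0.4469 = 118.4469 deg


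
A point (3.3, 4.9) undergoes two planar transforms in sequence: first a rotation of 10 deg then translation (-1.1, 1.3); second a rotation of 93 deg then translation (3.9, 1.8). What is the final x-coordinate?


After transform 1:
x1 = cos(10)*3.3 - sin(10)*4.9 + -1.1 = 1.299
y1 = sin(10)*3.3 + cos(10)*4.9 + 1.3 = 6.6986
After transform 2:
x2 = cos(93)*1.299 - sin(93)*6.6986 + 3.9
= -2.8574


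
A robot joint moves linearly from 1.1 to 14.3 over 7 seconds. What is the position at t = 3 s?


s = t/T = 3/7 = 0.4286
p(t) = p0 + (pf-p0)*s
= 1.1 + (14.3 - 1.1) * 0.4286
= 6.7571


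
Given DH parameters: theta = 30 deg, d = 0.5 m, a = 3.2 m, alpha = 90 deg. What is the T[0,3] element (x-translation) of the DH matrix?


T[0,3] = a * cos(theta)
= 3.2 * cos(30 deg)
= 3.2 * 0.866
= 2.7713


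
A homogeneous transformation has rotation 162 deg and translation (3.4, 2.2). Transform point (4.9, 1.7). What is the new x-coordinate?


x' = cos(theta)*px - sin(theta)*py + tx
= -0.9511*4.9 - 0.309*1.7 + 3.4
= -1.7855


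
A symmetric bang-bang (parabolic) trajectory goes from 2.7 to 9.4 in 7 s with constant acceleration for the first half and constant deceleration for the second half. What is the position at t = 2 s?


Symmetric rest-to-rest: each phase covers (pf-p0)/2 in time T/2. 0.5*a*(T/2)^2 = (pf-p0)/2 => a = 4*(pf-p0)/T^2
a = 4*(9.4-2.7)/7^2 = 0.5469
t = 2 is in the acceleration phase (t <= T/2).
p = p0 + 0.5*a*t^2 = 2.7 + 0.5*0.5469*2^2
= 3.7939


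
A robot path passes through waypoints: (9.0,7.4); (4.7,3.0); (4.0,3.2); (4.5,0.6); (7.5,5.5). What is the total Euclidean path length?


Segment lengths:
  seg1 = sqrt((-4.3)^2 + (-4.4)^2) = 6.1522
  seg2 = sqrt((-0.7)^2 + (0.2)^2) = 0.728
  seg3 = sqrt((0.5)^2 + (-2.6)^2) = 2.6476
  seg4 = sqrt((3.0)^2 + (4.9)^2) = 5.7454
Total = 15.2733


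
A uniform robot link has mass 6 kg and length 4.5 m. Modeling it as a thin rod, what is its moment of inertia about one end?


I = (1/3) * m * L^2
= (1/3) * 6 * 4.5^2
= 0.333333 * 6 * 20.25
= 40.5 kg*m^2


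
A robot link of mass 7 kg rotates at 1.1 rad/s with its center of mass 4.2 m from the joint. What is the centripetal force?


F = m * omega^2 * r
= 7 * 1.1^2 * 4.2
= 7 * 1.21 * 4.2
= 35.574 N


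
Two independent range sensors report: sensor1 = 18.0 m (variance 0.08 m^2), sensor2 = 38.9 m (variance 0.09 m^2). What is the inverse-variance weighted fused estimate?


w1 = (1/var1) / (1/var1 + 1/var2)
   = 12.5 / (12.5 + 11.1111) = 0.5294
w2 = 1 - w1 = 0.4706
fused = w1*s1 + w2*s2 = 9.5294 + 18.3059
= 27.8353 m


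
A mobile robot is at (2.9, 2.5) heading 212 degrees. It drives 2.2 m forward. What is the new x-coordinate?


x_new = x0 + d*cos(theta)
= 2.9 + 2.2*cos(212)
= 2.9 + -1.8657
= 1.0343


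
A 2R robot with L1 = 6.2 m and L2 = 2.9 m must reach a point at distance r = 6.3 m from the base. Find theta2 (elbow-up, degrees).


cos(theta2) = (r^2 - L1^2 - L2^2) / (2*L1*L2)
cos(theta2) = (39.69 - 38.44 - 8.41) / 35.96
cos(theta2) = -0.19911
theta2 = 101.4849 degrees


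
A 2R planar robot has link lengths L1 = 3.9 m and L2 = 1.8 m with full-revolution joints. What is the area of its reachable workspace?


r_max = L1 + L2 = 5.7 m
r_min = |L1 - L2| = 2.1 m
Area = pi*(r_max^2 - r_min^2)
= pi*(32.49 - 4.41)
= pi * 28.08
= 88.2159 m^2


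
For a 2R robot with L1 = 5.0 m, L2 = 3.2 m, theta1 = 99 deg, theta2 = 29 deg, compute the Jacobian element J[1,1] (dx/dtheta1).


J[1,1] = -L1*sin(t1) - L2*sin(t1+t2)
= -5.0*sin(99) - 3.2*sin(128)
= -7.4601


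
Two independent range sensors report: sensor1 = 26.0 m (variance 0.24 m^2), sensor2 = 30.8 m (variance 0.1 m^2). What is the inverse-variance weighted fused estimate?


w1 = (1/var1) / (1/var1 + 1/var2)
   = 4.1667 / (4.1667 + 10.0) = 0.2941
w2 = 1 - w1 = 0.7059
fused = w1*s1 + w2*s2 = 7.6471 + 21.7412
= 29.3882 m


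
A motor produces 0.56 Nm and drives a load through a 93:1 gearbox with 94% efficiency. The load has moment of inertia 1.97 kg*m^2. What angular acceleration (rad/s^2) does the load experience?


tau_out = tau_motor * N * eta
= 0.56 * 93 * 0.94 = 48.9552 Nm
alpha = tau_out / I = 48.9552 / 1.97
= 24.8504 rad/s^2


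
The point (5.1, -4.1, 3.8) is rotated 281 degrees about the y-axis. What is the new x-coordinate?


Rotation about y-axis: x' = x*cos(theta) + z*sin(theta)
= 5.1 * 0.1908 + 3.8 * -0.9816
= -2.7571


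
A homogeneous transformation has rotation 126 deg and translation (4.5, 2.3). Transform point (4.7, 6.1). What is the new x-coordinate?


x' = cos(theta)*px - sin(theta)*py + tx
= -0.5878*4.7 - 0.809*6.1 + 4.5
= -3.1976


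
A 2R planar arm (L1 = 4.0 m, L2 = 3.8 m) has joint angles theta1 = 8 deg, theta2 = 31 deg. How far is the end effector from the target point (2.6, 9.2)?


End effector via forward kinematics:
x = L1*cos(t1) + L2*cos(t1+t2) = 6.9142
y = L1*sin(t1) + L2*sin(t1+t2) = 2.9481
Distance to target:
d = sqrt((2.6 - 6.9142)^2 + (9.2 - 2.9481)^2)
= sqrt(18.6126 + 39.0861)
= 7.596 m


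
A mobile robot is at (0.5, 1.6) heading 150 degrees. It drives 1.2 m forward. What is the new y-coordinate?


y_new = y0 + d*sin(theta)
= 1.6 + 1.2*sin(150)
= 1.6 + 0.6
= 2.2


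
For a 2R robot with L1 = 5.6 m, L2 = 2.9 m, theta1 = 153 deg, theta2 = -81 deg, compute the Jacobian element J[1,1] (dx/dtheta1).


J[1,1] = -L1*sin(t1) - L2*sin(t1+t2)
= -5.6*sin(153) - 2.9*sin(72)
= -5.3004


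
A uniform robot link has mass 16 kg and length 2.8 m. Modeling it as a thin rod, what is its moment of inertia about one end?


I = (1/3) * m * L^2
= (1/3) * 16 * 2.8^2
= 0.333333 * 16 * 7.84
= 41.8133 kg*m^2


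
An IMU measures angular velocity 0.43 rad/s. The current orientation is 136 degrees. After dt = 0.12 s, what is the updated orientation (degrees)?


delta_theta = w * dt = 0.43 * 0.12 = 0.0516 rad
= 2.9565 deg
theta_new = 136 + 2.9565 = 138.9565 deg


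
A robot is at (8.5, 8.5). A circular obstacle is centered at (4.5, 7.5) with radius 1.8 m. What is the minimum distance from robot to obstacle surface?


center_dist = sqrt((8.5-4.5)^2 + (8.5-7.5)^2)
= sqrt(16.0 + 1.0)
= 4.1231
min_dist = center_dist - radius = 4.1231 - 1.8 = 2.3231 m


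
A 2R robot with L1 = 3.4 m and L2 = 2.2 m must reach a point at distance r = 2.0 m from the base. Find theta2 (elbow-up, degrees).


cos(theta2) = (r^2 - L1^2 - L2^2) / (2*L1*L2)
cos(theta2) = (4.0 - 11.56 - 4.84) / 14.96
cos(theta2) = -0.828877
theta2 = 145.9836 degrees


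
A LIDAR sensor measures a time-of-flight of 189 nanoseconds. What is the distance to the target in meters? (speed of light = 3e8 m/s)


tof = 189 ns = 1.89e-07 s
dist = c * tof / 2
= 3e8 * 1.89e-07 / 2
= 28.35 m


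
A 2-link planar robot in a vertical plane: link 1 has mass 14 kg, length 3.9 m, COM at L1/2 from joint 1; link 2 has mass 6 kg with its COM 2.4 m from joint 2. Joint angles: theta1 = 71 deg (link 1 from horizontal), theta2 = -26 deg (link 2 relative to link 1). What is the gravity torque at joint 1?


Horizontal distance from joint 1 to link-1 COM:
  x_c1 = (L1/2)*cos(t1) = 1.95 * 0.3256 = 0.6349 m
Horizontal distance from joint 1 to link-2 COM:
  x_c2 = L1*cos(t1) + Lc2*cos(t1+t2)
       = 3.9*0.3256 + 2.4*0.7071 = 2.9668 m
tau1 = m1*g*x_c1 + m2*g*x_c2
     = 14*9.81*0.6349 + 6*9.81*2.9668
     = 87.1914 + 174.6242
     = 261.8156 Nm


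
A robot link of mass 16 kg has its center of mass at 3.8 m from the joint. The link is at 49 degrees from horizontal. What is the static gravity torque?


tau = m*g*L*cos(angle)
= 16 * 9.81 * 3.8 * cos(49 deg)
= 16 * 9.81 * 3.8 * 0.6561
= 391.3051 Nm


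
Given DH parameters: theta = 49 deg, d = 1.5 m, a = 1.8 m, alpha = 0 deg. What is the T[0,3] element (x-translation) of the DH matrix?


T[0,3] = a * cos(theta)
= 1.8 * cos(49 deg)
= 1.8 * 0.6561
= 1.1809


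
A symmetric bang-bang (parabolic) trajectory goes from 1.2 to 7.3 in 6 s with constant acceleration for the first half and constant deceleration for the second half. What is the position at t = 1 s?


Symmetric rest-to-rest: each phase covers (pf-p0)/2 in time T/2. 0.5*a*(T/2)^2 = (pf-p0)/2 => a = 4*(pf-p0)/T^2
a = 4*(7.3-1.2)/6^2 = 0.6778
t = 1 is in the acceleration phase (t <= T/2).
p = p0 + 0.5*a*t^2 = 1.2 + 0.5*0.6778*1^2
= 1.5389


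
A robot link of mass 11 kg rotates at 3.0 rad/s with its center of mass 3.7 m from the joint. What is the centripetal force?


F = m * omega^2 * r
= 11 * 3.0^2 * 3.7
= 11 * 9.0 * 3.7
= 366.3 N


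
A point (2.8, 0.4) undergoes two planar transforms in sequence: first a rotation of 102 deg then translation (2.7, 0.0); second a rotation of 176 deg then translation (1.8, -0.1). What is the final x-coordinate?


After transform 1:
x1 = cos(102)*2.8 - sin(102)*0.4 + 2.7 = 1.7266
y1 = sin(102)*2.8 + cos(102)*0.4 + 0.0 = 2.6556
After transform 2:
x2 = cos(176)*1.7266 - sin(176)*2.6556 + 1.8
= -0.1076


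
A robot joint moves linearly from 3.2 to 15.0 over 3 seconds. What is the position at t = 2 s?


s = t/T = 2/3 = 0.6667
p(t) = p0 + (pf-p0)*s
= 3.2 + (15.0 - 3.2) * 0.6667
= 11.0667


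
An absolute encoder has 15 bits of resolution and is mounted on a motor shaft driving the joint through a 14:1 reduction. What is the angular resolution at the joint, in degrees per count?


counts = 2^15 = 32768
effective counts at joint = 32768 * 14 = 458752
resolution = 360 / 458752
= 7.8474e-04 deg/count


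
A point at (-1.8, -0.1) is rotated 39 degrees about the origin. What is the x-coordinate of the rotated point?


x' = x*cos(theta) - y*sin(theta)
cos(39 deg) = 0.7771, sin(39 deg) = 0.6293
x' = -1.8 * 0.7771 - -0.1 * 0.6293
= -1.3989 - -0.0629
= -1.3359


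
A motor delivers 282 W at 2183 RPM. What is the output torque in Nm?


omega = 2183 * 2*pi/60 = 228.6032 rad/s
tau = P / omega = 282 / 228.6032
= 1.2336 Nm


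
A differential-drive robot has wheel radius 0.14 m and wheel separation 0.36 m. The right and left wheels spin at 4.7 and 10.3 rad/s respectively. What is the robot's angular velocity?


vR = r*wR = 0.14*4.7 = 0.658 m/s
vL = r*wL = 0.14*10.3 = 1.442 m/s
v = (vR+vL)/2 = 1.05 m/s
omega = (vR-vL)/L = -2.1778 rad/s
angular velocity = -2.1778 rad/s


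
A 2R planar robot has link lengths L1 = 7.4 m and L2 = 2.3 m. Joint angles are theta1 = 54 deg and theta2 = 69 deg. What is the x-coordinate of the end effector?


Convert angles to radians: theta1 = 0.9425, theta2 = 1.2043
x = L1*cos(theta1) + L2*cos(theta1+theta2)
x = 4.3496 + -1.2527
x = 3.0969


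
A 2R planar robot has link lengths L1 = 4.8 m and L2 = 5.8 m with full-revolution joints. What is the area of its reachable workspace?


r_max = L1 + L2 = 10.6 m
r_min = |L1 - L2| = 1.0 m
Area = pi*(r_max^2 - r_min^2)
= pi*(112.36 - 1.0)
= pi * 111.36
= 349.8478 m^2


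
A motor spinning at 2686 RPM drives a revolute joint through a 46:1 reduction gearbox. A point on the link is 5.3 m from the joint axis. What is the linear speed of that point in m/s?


omega_motor = 2686 * 2*pi/60 = 281.2773 rad/s
omega_joint = omega_motor / 46 = 6.1147 rad/s
v = omega_joint * r = 6.1147 * 5.3
= 32.408 m/s


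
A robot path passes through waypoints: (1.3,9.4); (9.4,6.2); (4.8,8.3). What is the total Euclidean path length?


Segment lengths:
  seg1 = sqrt((8.1)^2 + (-3.2)^2) = 8.7092
  seg2 = sqrt((-4.6)^2 + (2.1)^2) = 5.0567
Total = 13.7659


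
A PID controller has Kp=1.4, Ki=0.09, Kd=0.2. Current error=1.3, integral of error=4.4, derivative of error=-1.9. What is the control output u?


u = Kp*e + Ki*int(e) + Kd*de/dt
= 1.4*1.3 + 0.09*4.4 + 0.2*(-1.9)
= 1.82 + 0.396 + -0.38
= 1.836


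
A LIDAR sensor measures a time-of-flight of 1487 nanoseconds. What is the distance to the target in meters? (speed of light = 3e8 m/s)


tof = 1487 ns = 1.487e-06 s
dist = c * tof / 2
= 3e8 * 1.487e-06 / 2
= 223.05 m


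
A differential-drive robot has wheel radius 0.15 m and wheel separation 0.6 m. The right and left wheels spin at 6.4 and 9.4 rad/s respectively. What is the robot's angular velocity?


vR = r*wR = 0.15*6.4 = 0.96 m/s
vL = r*wL = 0.15*9.4 = 1.41 m/s
v = (vR+vL)/2 = 1.185 m/s
omega = (vR-vL)/L = -0.75 rad/s
angular velocity = -0.75 rad/s


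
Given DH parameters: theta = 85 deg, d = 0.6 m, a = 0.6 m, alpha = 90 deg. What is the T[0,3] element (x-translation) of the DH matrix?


T[0,3] = a * cos(theta)
= 0.6 * cos(85 deg)
= 0.6 * 0.0872
= 0.0523


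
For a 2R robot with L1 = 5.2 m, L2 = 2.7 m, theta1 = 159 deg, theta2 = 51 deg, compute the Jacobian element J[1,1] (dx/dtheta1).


J[1,1] = -L1*sin(t1) - L2*sin(t1+t2)
= -5.2*sin(159) - 2.7*sin(210)
= -0.5135


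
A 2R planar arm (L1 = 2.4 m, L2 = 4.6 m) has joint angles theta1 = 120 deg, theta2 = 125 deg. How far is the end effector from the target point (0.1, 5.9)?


End effector via forward kinematics:
x = L1*cos(t1) + L2*cos(t1+t2) = -3.144
y = L1*sin(t1) + L2*sin(t1+t2) = -2.0906
Distance to target:
d = sqrt((0.1 - -3.144)^2 + (5.9 - -2.0906)^2)
= sqrt(10.5238 + 63.849)
= 8.624 m


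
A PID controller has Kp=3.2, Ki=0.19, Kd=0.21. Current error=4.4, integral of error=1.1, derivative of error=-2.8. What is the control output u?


u = Kp*e + Ki*int(e) + Kd*de/dt
= 3.2*4.4 + 0.19*1.1 + 0.21*(-2.8)
= 14.08 + 0.209 + -0.588
= 13.701


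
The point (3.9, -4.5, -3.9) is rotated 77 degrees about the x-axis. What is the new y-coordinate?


Rotation about x-axis: y' = y*cos(theta) - z*sin(theta)
= -4.5 * 0.225 - -3.9 * 0.9744
= 2.7878


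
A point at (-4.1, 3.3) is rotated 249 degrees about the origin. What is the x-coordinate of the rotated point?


x' = x*cos(theta) - y*sin(theta)
cos(249 deg) = -0.3584, sin(249 deg) = -0.9336
x' = -4.1 * -0.3584 - 3.3 * -0.9336
= 1.4693 - -3.0808
= 4.5501


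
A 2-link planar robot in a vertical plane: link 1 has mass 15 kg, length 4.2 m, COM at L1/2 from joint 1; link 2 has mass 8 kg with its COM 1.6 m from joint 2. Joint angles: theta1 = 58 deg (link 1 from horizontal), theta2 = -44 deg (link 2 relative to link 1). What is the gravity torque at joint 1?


Horizontal distance from joint 1 to link-1 COM:
  x_c1 = (L1/2)*cos(t1) = 2.1 * 0.5299 = 1.1128 m
Horizontal distance from joint 1 to link-2 COM:
  x_c2 = L1*cos(t1) + Lc2*cos(t1+t2)
       = 4.2*0.5299 + 1.6*0.9703 = 3.7781 m
tau1 = m1*g*x_c1 + m2*g*x_c2
     = 15*9.81*1.1128 + 8*9.81*3.7781
     = 163.753 + 296.508
     = 460.261 Nm


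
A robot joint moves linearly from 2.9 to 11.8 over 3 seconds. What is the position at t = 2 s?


s = t/T = 2/3 = 0.6667
p(t) = p0 + (pf-p0)*s
= 2.9 + (11.8 - 2.9) * 0.6667
= 8.8333


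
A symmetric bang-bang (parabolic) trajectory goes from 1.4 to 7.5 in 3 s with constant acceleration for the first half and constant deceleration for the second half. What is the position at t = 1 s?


Symmetric rest-to-rest: each phase covers (pf-p0)/2 in time T/2. 0.5*a*(T/2)^2 = (pf-p0)/2 => a = 4*(pf-p0)/T^2
a = 4*(7.5-1.4)/3^2 = 2.7111
t = 1 is in the acceleration phase (t <= T/2).
p = p0 + 0.5*a*t^2 = 1.4 + 0.5*2.7111*1^2
= 2.7556


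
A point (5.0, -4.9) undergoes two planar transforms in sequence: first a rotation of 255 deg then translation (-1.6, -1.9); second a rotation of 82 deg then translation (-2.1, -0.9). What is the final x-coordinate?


After transform 1:
x1 = cos(255)*5.0 - sin(255)*-4.9 + -1.6 = -7.6271
y1 = sin(255)*5.0 + cos(255)*-4.9 + -1.9 = -5.4614
After transform 2:
x2 = cos(82)*-7.6271 - sin(82)*-5.4614 + -2.1
= 2.2468


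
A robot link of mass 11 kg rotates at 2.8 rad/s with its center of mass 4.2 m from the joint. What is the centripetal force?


F = m * omega^2 * r
= 11 * 2.8^2 * 4.2
= 11 * 7.84 * 4.2
= 362.208 N


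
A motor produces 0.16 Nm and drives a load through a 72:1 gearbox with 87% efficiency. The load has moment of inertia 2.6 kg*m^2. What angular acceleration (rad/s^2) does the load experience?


tau_out = tau_motor * N * eta
= 0.16 * 72 * 0.87 = 10.0224 Nm
alpha = tau_out / I = 10.0224 / 2.6
= 3.8548 rad/s^2


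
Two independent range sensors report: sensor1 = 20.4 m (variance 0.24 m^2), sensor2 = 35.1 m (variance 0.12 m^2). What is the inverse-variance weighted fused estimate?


w1 = (1/var1) / (1/var1 + 1/var2)
   = 4.1667 / (4.1667 + 8.3333) = 0.3333
w2 = 1 - w1 = 0.6667
fused = w1*s1 + w2*s2 = 6.8 + 23.4
= 30.2 m


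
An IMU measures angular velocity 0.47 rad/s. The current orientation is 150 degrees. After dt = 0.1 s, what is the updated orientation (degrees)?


delta_theta = w * dt = 0.47 * 0.1 = 0.047 rad
= 2.6929 deg
theta_new = 150 + 2.6929 = 152.6929 deg


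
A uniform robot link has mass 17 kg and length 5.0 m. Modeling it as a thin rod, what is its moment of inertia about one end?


I = (1/3) * m * L^2
= (1/3) * 17 * 5.0^2
= 0.333333 * 17 * 25.0
= 141.6667 kg*m^2


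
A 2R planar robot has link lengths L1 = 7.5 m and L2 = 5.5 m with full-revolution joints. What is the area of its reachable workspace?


r_max = L1 + L2 = 13.0 m
r_min = |L1 - L2| = 2.0 m
Area = pi*(r_max^2 - r_min^2)
= pi*(169.0 - 4.0)
= pi * 165.0
= 518.3628 m^2


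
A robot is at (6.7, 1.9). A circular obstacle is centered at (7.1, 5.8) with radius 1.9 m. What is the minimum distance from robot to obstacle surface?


center_dist = sqrt((6.7-7.1)^2 + (1.9-5.8)^2)
= sqrt(0.16 + 15.21)
= 3.9205
min_dist = center_dist - radius = 3.9205 - 1.9 = 2.0205 m


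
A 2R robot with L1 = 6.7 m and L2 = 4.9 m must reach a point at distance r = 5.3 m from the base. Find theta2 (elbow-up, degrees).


cos(theta2) = (r^2 - L1^2 - L2^2) / (2*L1*L2)
cos(theta2) = (28.09 - 44.89 - 24.01) / 65.66
cos(theta2) = -0.621535
theta2 = 128.4283 degrees


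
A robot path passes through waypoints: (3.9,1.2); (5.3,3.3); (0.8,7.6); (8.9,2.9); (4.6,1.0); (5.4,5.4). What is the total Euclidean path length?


Segment lengths:
  seg1 = sqrt((1.4)^2 + (2.1)^2) = 2.5239
  seg2 = sqrt((-4.5)^2 + (4.3)^2) = 6.2241
  seg3 = sqrt((8.1)^2 + (-4.7)^2) = 9.3648
  seg4 = sqrt((-4.3)^2 + (-1.9)^2) = 4.7011
  seg5 = sqrt((0.8)^2 + (4.4)^2) = 4.4721
Total = 27.2861


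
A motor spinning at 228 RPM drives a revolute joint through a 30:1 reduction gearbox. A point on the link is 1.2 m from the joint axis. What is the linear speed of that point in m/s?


omega_motor = 228 * 2*pi/60 = 23.8761 rad/s
omega_joint = omega_motor / 30 = 0.7959 rad/s
v = omega_joint * r = 0.7959 * 1.2
= 0.955 m/s


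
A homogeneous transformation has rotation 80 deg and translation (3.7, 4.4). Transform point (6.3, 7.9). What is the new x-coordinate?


x' = cos(theta)*px - sin(theta)*py + tx
= 0.1736*6.3 - 0.9848*7.9 + 3.7
= -2.986


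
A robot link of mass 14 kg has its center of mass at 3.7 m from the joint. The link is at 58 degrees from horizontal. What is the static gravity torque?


tau = m*g*L*cos(angle)
= 14 * 9.81 * 3.7 * cos(58 deg)
= 14 * 9.81 * 3.7 * 0.5299
= 269.2827 Nm


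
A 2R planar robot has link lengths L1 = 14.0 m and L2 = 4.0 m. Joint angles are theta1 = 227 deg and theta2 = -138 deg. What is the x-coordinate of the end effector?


Convert angles to radians: theta1 = 3.9619, theta2 = -2.4086
x = L1*cos(theta1) + L2*cos(theta1+theta2)
x = -9.548 + 0.0698
x = -9.4782


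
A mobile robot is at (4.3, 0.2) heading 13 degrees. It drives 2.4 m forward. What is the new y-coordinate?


y_new = y0 + d*sin(theta)
= 0.2 + 2.4*sin(13)
= 0.2 + 0.5399
= 0.7399


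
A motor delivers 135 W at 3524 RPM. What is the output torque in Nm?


omega = 3524 * 2*pi/60 = 369.0324 rad/s
tau = P / omega = 135 / 369.0324
= 0.3658 Nm


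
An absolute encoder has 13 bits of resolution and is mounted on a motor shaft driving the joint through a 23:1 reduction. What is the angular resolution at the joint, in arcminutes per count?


counts = 2^13 = 8192
effective counts at joint = 8192 * 23 = 188416
resolution = 360*60 / 188416
= 0.1146 arcmin/count


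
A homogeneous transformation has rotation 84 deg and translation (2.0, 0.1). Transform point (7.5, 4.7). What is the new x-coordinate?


x' = cos(theta)*px - sin(theta)*py + tx
= 0.1045*7.5 - 0.9945*4.7 + 2.0
= -1.8903


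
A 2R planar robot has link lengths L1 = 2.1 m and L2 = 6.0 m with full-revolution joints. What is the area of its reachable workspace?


r_max = L1 + L2 = 8.1 m
r_min = |L1 - L2| = 3.9 m
Area = pi*(r_max^2 - r_min^2)
= pi*(65.61 - 15.21)
= pi * 50.4
= 158.3363 m^2


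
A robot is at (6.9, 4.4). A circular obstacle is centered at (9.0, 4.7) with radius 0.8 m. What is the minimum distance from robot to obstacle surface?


center_dist = sqrt((6.9-9.0)^2 + (4.4-4.7)^2)
= sqrt(4.41 + 0.09)
= 2.1213
min_dist = center_dist - radius = 2.1213 - 0.8 = 1.3213 m


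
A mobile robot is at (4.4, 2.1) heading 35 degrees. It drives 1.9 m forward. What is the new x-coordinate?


x_new = x0 + d*cos(theta)
= 4.4 + 1.9*cos(35)
= 4.4 + 1.5564
= 5.9564


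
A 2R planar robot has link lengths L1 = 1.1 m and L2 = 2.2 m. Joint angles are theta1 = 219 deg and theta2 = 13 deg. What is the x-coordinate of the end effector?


Convert angles to radians: theta1 = 3.8223, theta2 = 0.2269
x = L1*cos(theta1) + L2*cos(theta1+theta2)
x = -0.8549 + -1.3545
x = -2.2093


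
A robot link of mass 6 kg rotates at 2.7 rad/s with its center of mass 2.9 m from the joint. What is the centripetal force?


F = m * omega^2 * r
= 6 * 2.7^2 * 2.9
= 6 * 7.29 * 2.9
= 126.846 N


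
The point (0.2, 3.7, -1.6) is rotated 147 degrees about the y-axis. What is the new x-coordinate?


Rotation about y-axis: x' = x*cos(theta) + z*sin(theta)
= 0.2 * -0.8387 + -1.6 * 0.5446
= -1.0392


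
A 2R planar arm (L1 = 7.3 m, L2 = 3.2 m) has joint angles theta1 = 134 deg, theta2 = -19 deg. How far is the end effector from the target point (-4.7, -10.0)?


End effector via forward kinematics:
x = L1*cos(t1) + L2*cos(t1+t2) = -6.4234
y = L1*sin(t1) + L2*sin(t1+t2) = 8.1514
Distance to target:
d = sqrt((-4.7 - -6.4234)^2 + (-10.0 - 8.1514)^2)
= sqrt(2.9701 + 329.4721)
= 18.233 m


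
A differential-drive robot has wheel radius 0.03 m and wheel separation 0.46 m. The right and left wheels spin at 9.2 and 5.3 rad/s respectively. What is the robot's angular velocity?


vR = r*wR = 0.03*9.2 = 0.276 m/s
vL = r*wL = 0.03*5.3 = 0.159 m/s
v = (vR+vL)/2 = 0.2175 m/s
omega = (vR-vL)/L = 0.2543 rad/s
angular velocity = 0.2543 rad/s


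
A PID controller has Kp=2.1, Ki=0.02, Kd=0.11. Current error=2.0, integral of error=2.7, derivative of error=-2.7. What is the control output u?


u = Kp*e + Ki*int(e) + Kd*de/dt
= 2.1*2.0 + 0.02*2.7 + 0.11*(-2.7)
= 4.2 + 0.054 + -0.297
= 3.957


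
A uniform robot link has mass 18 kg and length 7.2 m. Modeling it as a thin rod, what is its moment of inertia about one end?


I = (1/3) * m * L^2
= (1/3) * 18 * 7.2^2
= 0.333333 * 18 * 51.84
= 311.04 kg*m^2


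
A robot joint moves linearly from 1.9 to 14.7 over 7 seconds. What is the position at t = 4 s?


s = t/T = 4/7 = 0.5714
p(t) = p0 + (pf-p0)*s
= 1.9 + (14.7 - 1.9) * 0.5714
= 9.2143


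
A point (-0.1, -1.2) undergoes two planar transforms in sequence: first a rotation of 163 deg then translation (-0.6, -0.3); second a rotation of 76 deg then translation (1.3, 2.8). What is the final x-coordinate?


After transform 1:
x1 = cos(163)*-0.1 - sin(163)*-1.2 + -0.6 = -0.1535
y1 = sin(163)*-0.1 + cos(163)*-1.2 + -0.3 = 0.8183
After transform 2:
x2 = cos(76)*-0.1535 - sin(76)*0.8183 + 1.3
= 0.4688


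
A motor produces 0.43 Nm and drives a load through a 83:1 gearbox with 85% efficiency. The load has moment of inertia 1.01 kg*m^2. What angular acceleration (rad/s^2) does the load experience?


tau_out = tau_motor * N * eta
= 0.43 * 83 * 0.85 = 30.3365 Nm
alpha = tau_out / I = 30.3365 / 1.01
= 30.0361 rad/s^2


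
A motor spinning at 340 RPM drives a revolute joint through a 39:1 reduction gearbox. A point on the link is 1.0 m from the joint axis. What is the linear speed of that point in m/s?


omega_motor = 340 * 2*pi/60 = 35.6047 rad/s
omega_joint = omega_motor / 39 = 0.9129 rad/s
v = omega_joint * r = 0.9129 * 1.0
= 0.9129 m/s


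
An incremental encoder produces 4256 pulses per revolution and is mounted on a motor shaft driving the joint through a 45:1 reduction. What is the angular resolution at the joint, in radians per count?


counts per rev = 4256
effective counts at joint = 4256 * 45 = 191520
resolution = 2*pi / 191520
= 3.2807e-05 rad/count


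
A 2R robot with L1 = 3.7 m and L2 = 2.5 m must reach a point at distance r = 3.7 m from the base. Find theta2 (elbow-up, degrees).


cos(theta2) = (r^2 - L1^2 - L2^2) / (2*L1*L2)
cos(theta2) = (13.69 - 13.69 - 6.25) / 18.5
cos(theta2) = -0.337838
theta2 = 109.7452 degrees


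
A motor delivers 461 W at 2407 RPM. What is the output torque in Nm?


omega = 2407 * 2*pi/60 = 252.0605 rad/s
tau = P / omega = 461 / 252.0605
= 1.8289 Nm


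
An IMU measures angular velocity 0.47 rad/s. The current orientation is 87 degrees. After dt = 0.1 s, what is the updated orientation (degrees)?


delta_theta = w * dt = 0.47 * 0.1 = 0.047 rad
= 2.6929 deg
theta_new = 87 + 2.6929 = 89.6929 deg


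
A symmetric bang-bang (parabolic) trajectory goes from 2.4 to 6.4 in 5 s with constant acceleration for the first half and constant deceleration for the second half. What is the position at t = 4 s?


Symmetric rest-to-rest: each phase covers (pf-p0)/2 in time T/2. 0.5*a*(T/2)^2 = (pf-p0)/2 => a = 4*(pf-p0)/T^2
a = 4*(6.4-2.4)/5^2 = 0.64
t = 4 is in the deceleration phase (t > T/2).
p = pf - 0.5*a*(T-t)^2 = 6.4 - 0.5*0.64*1^2
= 6.08


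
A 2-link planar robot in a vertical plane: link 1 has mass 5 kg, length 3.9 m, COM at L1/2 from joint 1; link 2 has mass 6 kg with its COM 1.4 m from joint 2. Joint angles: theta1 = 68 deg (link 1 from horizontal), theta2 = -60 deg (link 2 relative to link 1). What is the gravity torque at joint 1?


Horizontal distance from joint 1 to link-1 COM:
  x_c1 = (L1/2)*cos(t1) = 1.95 * 0.3746 = 0.7305 m
Horizontal distance from joint 1 to link-2 COM:
  x_c2 = L1*cos(t1) + Lc2*cos(t1+t2)
       = 3.9*0.3746 + 1.4*0.9903 = 2.8473 m
tau1 = m1*g*x_c1 + m2*g*x_c2
     = 5*9.81*0.7305 + 6*9.81*2.8473
     = 35.8302 + 167.5945
     = 203.4247 Nm


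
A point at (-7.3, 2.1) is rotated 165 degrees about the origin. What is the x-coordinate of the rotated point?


x' = x*cos(theta) - y*sin(theta)
cos(165 deg) = -0.9659, sin(165 deg) = 0.2588
x' = -7.3 * -0.9659 - 2.1 * 0.2588
= 7.0513 - 0.5435
= 6.5077


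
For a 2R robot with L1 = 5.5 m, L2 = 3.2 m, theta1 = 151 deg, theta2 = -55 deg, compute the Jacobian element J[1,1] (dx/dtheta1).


J[1,1] = -L1*sin(t1) - L2*sin(t1+t2)
= -5.5*sin(151) - 3.2*sin(96)
= -5.8489


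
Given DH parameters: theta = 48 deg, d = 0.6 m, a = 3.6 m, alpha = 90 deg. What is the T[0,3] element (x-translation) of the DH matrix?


T[0,3] = a * cos(theta)
= 3.6 * cos(48 deg)
= 3.6 * 0.6691
= 2.4089


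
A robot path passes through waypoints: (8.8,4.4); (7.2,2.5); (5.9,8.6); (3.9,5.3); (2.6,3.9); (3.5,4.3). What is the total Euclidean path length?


Segment lengths:
  seg1 = sqrt((-1.6)^2 + (-1.9)^2) = 2.4839
  seg2 = sqrt((-1.3)^2 + (6.1)^2) = 6.237
  seg3 = sqrt((-2.0)^2 + (-3.3)^2) = 3.8588
  seg4 = sqrt((-1.3)^2 + (-1.4)^2) = 1.9105
  seg5 = sqrt((0.9)^2 + (0.4)^2) = 0.9849
Total = 15.4751
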